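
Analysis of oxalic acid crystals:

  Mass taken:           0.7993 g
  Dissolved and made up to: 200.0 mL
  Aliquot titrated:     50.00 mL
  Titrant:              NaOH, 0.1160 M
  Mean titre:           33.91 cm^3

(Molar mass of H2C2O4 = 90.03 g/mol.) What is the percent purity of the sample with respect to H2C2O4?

H2C2O4 + 2 NaOH → Na2C2O4 + 2 H2O
n(NaOH) per titration = 0.03391 × 0.1160 = 3.934 × 10^-3 mol
From the 1:2 ratio, n(H2C2O4) in each aliquot = 1/2 × 3.934 × 10^-3 = 1.967 × 10^-3 mol
n(H2C2O4) in the whole flask = 1.967 × 10^-3 × 200.0/50.00 = 7.867 × 10^-3 mol
mass of H2C2O4 = 7.867 × 10^-3 × 90.03 = 0.7083 g
% H2C2O4 = 0.7083 / 0.7993 × 100 = 88.61 %

88.61 %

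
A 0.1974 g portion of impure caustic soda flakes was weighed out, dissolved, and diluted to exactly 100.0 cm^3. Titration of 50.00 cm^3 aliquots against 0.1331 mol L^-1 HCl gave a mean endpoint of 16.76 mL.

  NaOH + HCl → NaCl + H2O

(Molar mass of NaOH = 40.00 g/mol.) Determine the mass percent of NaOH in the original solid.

n(HCl) per titration = 0.01676 × 0.1331 = 2.231 × 10^-3 mol
n(NaOH) in each aliquot = 2.231 × 10^-3 mol (1:1 ratio)
n(NaOH) in the whole flask = 2.231 × 10^-3 × 100.0/50.00 = 4.462 × 10^-3 mol
mass of NaOH = 4.462 × 10^-3 × 40.00 = 0.1785 g
% NaOH = 0.1785 / 0.1974 × 100 = 90.41 %

90.41 %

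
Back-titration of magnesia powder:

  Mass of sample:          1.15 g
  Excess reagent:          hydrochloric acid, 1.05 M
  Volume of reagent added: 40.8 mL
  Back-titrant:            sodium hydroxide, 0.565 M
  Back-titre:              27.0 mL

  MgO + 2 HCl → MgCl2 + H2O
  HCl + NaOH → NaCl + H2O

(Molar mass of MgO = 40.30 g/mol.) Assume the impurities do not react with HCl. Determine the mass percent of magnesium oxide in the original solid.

n(HCl) added = 0.0408 × 1.05 = 0.0428 mol
n(NaOH) used in back-titration = 0.0270 × 0.565 = 0.0153 mol
n(HCl) left over = 0.0153 mol (1:1 ratio)
n(HCl) consumed by analyte = 0.0428 − 0.0153 = 0.0276 mol
From the 1:2 ratio, n(MgO) = 1/2 × 0.0276 = 0.0138 mol
mass of MgO = 0.0138 × 40.30 = 0.556 g
% MgO = 0.556 / 1.15 × 100 = 48.3 %

48.3 %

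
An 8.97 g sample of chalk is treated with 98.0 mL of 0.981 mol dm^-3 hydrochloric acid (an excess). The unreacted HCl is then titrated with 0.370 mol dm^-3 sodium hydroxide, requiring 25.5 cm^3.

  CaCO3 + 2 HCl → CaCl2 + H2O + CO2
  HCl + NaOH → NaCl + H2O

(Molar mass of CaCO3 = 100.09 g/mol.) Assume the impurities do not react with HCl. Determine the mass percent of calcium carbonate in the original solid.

48.4 %

n(HCl) added = 0.0980 × 0.981 = 0.0961 mol
n(NaOH) used in back-titration = 0.0255 × 0.370 = 9.44 × 10^-3 mol
n(HCl) left over = 9.44 × 10^-3 mol (1:1 ratio)
n(HCl) consumed by analyte = 0.0961 − 9.44 × 10^-3 = 0.0867 mol
From the 1:2 ratio, n(CaCO3) = 1/2 × 0.0867 = 0.0434 mol
mass of CaCO3 = 0.0434 × 100.09 = 4.34 g
% CaCO3 = 4.34 / 8.97 × 100 = 48.4 %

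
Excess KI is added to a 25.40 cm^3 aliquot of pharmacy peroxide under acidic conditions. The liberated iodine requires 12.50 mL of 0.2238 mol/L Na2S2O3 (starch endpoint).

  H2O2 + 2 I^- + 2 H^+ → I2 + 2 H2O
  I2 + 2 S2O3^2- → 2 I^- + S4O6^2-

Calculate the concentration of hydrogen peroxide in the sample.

0.05507 mol/L

n(S2O3^2-) = 0.01250 × 0.2238 = 2.797 × 10^-3 mol
n(I2) = n(S2O3^2-)/2 = 1.399 × 10^-3 mol
n(H2O2) in the aliquot = 1.399 × 10^-3 mol (1:1 ratio)
[H2O2] = 1.399 × 10^-3 / 0.02540 = 0.05507 mol/L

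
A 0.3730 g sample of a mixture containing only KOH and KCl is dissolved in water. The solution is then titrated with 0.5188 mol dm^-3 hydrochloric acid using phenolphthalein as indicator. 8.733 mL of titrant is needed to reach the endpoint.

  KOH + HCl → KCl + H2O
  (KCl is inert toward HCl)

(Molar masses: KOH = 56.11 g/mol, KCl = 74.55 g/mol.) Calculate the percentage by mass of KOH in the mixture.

68.15 %

n(HCl) = 0.008733 × 0.5188 = 4.531 × 10^-3 mol
Let x = n(KOH), y = n(KCl).
Titrant: 1x = 4.531 × 10^-3;  mass: 56.11x + 74.55y = 0.3730
Solving, x = 4.531 × 10^-3 mol, y = 1.593 × 10^-3 mol
mass of KOH = 4.531 × 10^-3 × 56.11 = 0.2542 g
% KOH = 0.2542 / 0.3730 × 100 = 68.15 %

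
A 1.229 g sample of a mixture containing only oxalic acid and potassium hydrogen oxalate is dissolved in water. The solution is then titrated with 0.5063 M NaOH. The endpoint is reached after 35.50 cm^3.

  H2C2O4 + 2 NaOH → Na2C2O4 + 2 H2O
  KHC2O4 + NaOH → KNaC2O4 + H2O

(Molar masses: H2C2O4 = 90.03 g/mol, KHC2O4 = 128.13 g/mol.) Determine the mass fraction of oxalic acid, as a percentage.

47.33 %

n(NaOH) = 0.03550 × 0.5063 = 0.01797 mol
Let x = n(H2C2O4), y = n(KHC2O4).
Titrant: 2x + 1y = 0.01797;  mass: 90.03x + 128.13y = 1.229
Solving, x = 6.461 × 10^-3 mol, y = 5.052 × 10^-3 mol
mass of H2C2O4 = 6.461 × 10^-3 × 90.03 = 0.5817 g
% H2C2O4 = 0.5817 / 1.229 × 100 = 47.33 %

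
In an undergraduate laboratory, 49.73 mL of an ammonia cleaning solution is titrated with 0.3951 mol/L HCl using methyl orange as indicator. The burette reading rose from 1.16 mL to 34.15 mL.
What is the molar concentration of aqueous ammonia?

0.2621 mol/L

NH3 + HCl → NH4Cl
n(HCl) = 0.03299 L × 0.3951 mol/L = 0.01303 mol
n(NH3) = 0.01303 mol (1:1 mole ratio)
[NH3] = 0.01303 mol / 0.04973 L = 0.2621 mol/L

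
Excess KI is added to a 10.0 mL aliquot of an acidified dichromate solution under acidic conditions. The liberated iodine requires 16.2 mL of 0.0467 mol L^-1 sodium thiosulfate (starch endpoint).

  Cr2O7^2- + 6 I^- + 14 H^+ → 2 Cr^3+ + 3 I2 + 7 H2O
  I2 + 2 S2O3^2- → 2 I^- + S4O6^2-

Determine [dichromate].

n(S2O3^2-) = 0.0162 × 0.0467 = 7.57 × 10^-4 mol
n(I2) = n(S2O3^2-)/2 = 3.78 × 10^-4 mol
From the 1:3 ratio, n(Cr2O7^2-) in the aliquot = 1/3 × 3.78 × 10^-4 = 1.26 × 10^-4 mol
[Cr2O7^2-] = 1.26 × 10^-4 / 0.0100 = 0.0126 mol/L

0.0126 mol/L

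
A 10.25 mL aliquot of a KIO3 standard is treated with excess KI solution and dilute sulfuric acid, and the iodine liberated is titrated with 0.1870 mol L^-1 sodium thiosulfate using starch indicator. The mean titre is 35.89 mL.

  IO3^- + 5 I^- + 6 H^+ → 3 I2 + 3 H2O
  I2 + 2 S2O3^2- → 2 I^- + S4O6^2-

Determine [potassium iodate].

n(S2O3^2-) = 0.03589 × 0.1870 = 6.711 × 10^-3 mol
n(I2) = n(S2O3^2-)/2 = 3.356 × 10^-3 mol
From the 1:3 ratio, n(IO3^-) in the aliquot = 1/3 × 3.356 × 10^-3 = 1.119 × 10^-3 mol
[IO3^-] = 1.119 × 10^-3 / 0.01025 = 0.1091 mol/L

0.1091 mol/L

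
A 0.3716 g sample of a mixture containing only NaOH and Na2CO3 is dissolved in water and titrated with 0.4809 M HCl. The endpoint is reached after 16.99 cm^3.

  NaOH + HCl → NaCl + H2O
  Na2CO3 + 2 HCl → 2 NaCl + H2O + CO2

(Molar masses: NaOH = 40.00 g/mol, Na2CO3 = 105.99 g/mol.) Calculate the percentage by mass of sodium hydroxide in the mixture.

n(HCl) = 0.01699 × 0.4809 = 8.170 × 10^-3 mol
Let x = n(NaOH), y = n(Na2CO3).
Titrant: 1x + 2y = 8.170 × 10^-3;  mass: 40.00x + 105.99y = 0.3716
Solving, x = 4.725 × 10^-3 mol, y = 1.723 × 10^-3 mol
mass of NaOH = 4.725 × 10^-3 × 40.00 = 0.1890 g
% NaOH = 0.1890 / 0.3716 × 100 = 50.86 %

50.86 %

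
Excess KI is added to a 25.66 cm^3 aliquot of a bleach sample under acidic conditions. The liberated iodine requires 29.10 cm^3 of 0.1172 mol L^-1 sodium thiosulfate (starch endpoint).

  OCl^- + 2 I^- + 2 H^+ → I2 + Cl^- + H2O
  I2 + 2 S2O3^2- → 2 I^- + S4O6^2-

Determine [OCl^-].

n(S2O3^2-) = 0.02910 × 0.1172 = 3.411 × 10^-3 mol
n(I2) = n(S2O3^2-)/2 = 1.705 × 10^-3 mol
n(OCl^-) in the aliquot = 1.705 × 10^-3 mol (1:1 ratio)
[OCl^-] = 1.705 × 10^-3 / 0.02566 = 0.06646 mol/L

0.06646 mol/L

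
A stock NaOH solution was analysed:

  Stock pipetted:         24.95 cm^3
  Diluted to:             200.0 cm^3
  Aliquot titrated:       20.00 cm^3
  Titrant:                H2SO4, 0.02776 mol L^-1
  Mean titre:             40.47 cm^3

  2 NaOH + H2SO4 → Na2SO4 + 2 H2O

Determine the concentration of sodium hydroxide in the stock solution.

0.9006 mol/L

n(H2SO4) = 0.04047 × 0.02776 = 1.123 × 10^-3 mol
From the 2:1 ratio, n(NaOH) in the aliquot = 2/1 × 1.123 × 10^-3 = 2.247 × 10^-3 mol
[NaOH]_dilute = 2.247 × 10^-3 / 0.02000 = 0.1123 mol/L
Dilution factor = 200.0 / 24.95 = 8.016
[NaOH]_stock = 0.1123 × 8.016 = 0.9006 mol/L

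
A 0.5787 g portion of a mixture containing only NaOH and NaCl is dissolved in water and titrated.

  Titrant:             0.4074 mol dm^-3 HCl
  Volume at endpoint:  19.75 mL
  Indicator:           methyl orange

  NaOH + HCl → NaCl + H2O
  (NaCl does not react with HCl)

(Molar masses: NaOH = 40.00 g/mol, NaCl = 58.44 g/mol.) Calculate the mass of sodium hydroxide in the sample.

0.3218 g

n(HCl) = 0.01975 × 0.4074 = 8.046 × 10^-3 mol
Let x = n(NaOH), y = n(NaCl).
Titrant: 1x = 8.046 × 10^-3;  mass: 40.00x + 58.44y = 0.5787
Solving, x = 8.046 × 10^-3 mol, y = 4.395 × 10^-3 mol
mass of NaOH = 8.046 × 10^-3 × 40.00 = 0.3218 g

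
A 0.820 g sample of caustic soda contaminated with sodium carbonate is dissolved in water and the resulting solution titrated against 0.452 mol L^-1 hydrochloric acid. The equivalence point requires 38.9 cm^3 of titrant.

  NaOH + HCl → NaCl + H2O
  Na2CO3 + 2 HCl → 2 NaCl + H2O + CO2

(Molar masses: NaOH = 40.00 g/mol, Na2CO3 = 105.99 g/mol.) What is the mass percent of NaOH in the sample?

n(HCl) = 0.0389 × 0.452 = 0.0176 mol
Let x = n(NaOH), y = n(Na2CO3).
Titrant: 1x + 2y = 0.0176;  mass: 40.00x + 105.99y = 0.820
Solving, x = 8.60 × 10^-3 mol, y = 4.49 × 10^-3 mol
mass of NaOH = 8.60 × 10^-3 × 40.00 = 0.344 g
% NaOH = 0.344 / 0.820 × 100 = 42.0 %

42.0 %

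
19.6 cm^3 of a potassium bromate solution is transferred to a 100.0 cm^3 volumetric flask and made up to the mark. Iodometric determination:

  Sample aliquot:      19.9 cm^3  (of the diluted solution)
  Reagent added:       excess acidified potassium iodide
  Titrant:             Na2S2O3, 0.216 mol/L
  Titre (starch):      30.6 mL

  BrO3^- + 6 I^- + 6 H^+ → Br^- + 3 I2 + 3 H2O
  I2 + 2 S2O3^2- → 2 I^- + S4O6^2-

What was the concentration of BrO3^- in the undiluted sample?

0.282 mol/L

n(S2O3^2-) = 0.0306 × 0.216 = 6.61 × 10^-3 mol
n(I2) = n(S2O3^2-)/2 = 3.30 × 10^-3 mol
From the 1:3 ratio, n(BrO3^-) in the aliquot = 1/3 × 3.30 × 10^-3 = 1.10 × 10^-3 mol
[BrO3^-]_dilute = 1.10 × 10^-3 / 0.0199 = 0.0554 mol/L
[BrO3^-]_original = 0.0554 × 100.0/19.6 = 0.282 mol/L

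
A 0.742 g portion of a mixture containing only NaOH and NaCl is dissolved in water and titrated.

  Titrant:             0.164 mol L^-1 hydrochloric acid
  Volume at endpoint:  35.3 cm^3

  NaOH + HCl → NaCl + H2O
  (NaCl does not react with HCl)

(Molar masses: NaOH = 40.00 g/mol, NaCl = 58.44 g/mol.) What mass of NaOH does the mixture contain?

0.232 g

n(HCl) = 0.0353 × 0.164 = 5.79 × 10^-3 mol
Let x = n(NaOH), y = n(NaCl).
Titrant: 1x = 5.79 × 10^-3;  mass: 40.00x + 58.44y = 0.742
Solving, x = 5.79 × 10^-3 mol, y = 8.73 × 10^-3 mol
mass of NaOH = 5.79 × 10^-3 × 40.00 = 0.232 g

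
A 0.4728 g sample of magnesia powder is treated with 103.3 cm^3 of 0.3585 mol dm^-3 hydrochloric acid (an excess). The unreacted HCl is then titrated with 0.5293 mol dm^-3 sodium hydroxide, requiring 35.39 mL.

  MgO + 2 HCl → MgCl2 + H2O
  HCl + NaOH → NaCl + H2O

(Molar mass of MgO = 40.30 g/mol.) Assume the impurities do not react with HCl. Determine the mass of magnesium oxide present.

n(HCl) added = 0.1033 × 0.3585 = 0.03703 mol
n(NaOH) used in back-titration = 0.03539 × 0.5293 = 0.01873 mol
n(HCl) left over = 0.01873 mol (1:1 ratio)
n(HCl) consumed by analyte = 0.03703 − 0.01873 = 0.01830 mol
From the 1:2 ratio, n(MgO) = 1/2 × 0.01830 = 9.151 × 10^-3 mol
mass of MgO = 9.151 × 10^-3 × 40.30 = 0.3688 g

0.3688 g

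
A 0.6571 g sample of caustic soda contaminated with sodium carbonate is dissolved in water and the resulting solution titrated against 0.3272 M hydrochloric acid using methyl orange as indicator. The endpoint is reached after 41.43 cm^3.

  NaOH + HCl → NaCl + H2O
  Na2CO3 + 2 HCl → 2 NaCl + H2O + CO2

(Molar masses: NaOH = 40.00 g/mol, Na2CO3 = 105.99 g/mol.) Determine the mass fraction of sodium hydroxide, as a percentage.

28.71 %

n(HCl) = 0.04143 × 0.3272 = 0.01356 mol
Let x = n(NaOH), y = n(Na2CO3).
Titrant: 1x + 2y = 0.01356;  mass: 40.00x + 105.99y = 0.6571
Solving, x = 4.717 × 10^-3 mol, y = 4.420 × 10^-3 mol
mass of NaOH = 4.717 × 10^-3 × 40.00 = 0.1887 g
% NaOH = 0.1887 / 0.6571 × 100 = 28.71 %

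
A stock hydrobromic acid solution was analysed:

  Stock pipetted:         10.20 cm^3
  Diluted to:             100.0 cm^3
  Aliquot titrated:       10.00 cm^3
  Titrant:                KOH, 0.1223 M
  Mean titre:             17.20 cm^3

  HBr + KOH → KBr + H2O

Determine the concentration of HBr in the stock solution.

n(KOH) = 0.01720 × 0.1223 = 2.104 × 10^-3 mol
n(HBr) in the aliquot = 2.104 × 10^-3 mol (1:1 ratio)
[HBr]_dilute = 2.104 × 10^-3 / 0.01000 = 0.2104 mol/L
Dilution factor = 100.0 / 10.20 = 9.804
[HBr]_stock = 0.2104 × 9.804 = 2.062 mol/L

2.062 M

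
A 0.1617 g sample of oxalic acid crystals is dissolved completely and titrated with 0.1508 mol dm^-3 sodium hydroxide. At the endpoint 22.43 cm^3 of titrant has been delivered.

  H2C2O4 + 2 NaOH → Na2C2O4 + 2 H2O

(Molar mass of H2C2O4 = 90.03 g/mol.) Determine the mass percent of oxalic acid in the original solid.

n(NaOH) = 0.02243 L × 0.1508 mol/L = 3.382 × 10^-3 mol
From the 1:2 ratio, n(H2C2O4) = 1/2 × 3.382 × 10^-3 = 1.691 × 10^-3 mol
mass of H2C2O4 = 1.691 × 10^-3 × 90.03 g/mol = 0.1523 g
% H2C2O4 = 0.1523 / 0.1617 × 100 = 94.16 %

94.16 %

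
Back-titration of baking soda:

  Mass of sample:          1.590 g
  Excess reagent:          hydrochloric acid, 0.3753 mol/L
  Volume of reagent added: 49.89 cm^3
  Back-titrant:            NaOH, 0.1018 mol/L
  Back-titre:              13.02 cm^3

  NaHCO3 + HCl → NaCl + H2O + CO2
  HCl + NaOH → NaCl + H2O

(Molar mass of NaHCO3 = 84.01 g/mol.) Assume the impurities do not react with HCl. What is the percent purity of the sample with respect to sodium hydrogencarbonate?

n(HCl) added = 0.04989 × 0.3753 = 0.01872 mol
n(NaOH) used in back-titration = 0.01302 × 0.1018 = 1.325 × 10^-3 mol
n(HCl) left over = 1.325 × 10^-3 mol (1:1 ratio)
n(HCl) consumed by analyte = 0.01872 − 1.325 × 10^-3 = 0.01740 mol
n(NaHCO3) = 0.01740 mol (1:1 ratio)
mass of NaHCO3 = 0.01740 × 84.01 = 1.462 g
% NaHCO3 = 1.462 / 1.590 × 100 = 91.93 %

91.93 %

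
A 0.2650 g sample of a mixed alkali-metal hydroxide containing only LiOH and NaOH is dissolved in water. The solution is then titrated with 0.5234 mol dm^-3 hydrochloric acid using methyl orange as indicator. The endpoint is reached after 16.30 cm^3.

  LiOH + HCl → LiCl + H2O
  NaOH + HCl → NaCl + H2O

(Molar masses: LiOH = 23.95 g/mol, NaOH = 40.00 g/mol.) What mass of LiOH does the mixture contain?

0.1138 g

n(HCl) = 0.01630 × 0.5234 = 8.531 × 10^-3 mol
Let x = n(LiOH), y = n(NaOH).
Titrant: 1x + 1y = 8.531 × 10^-3;  mass: 23.95x + 40.00y = 0.2650
Solving, x = 4.751 × 10^-3 mol, y = 3.780 × 10^-3 mol
mass of LiOH = 4.751 × 10^-3 × 23.95 = 0.1138 g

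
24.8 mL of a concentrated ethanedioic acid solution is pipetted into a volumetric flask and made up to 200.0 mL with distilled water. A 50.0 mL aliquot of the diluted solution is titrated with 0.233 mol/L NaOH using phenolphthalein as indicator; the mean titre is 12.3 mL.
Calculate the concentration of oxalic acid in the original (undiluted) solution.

0.231 mol/L

H2C2O4 + 2 NaOH → Na2C2O4 + 2 H2O
n(NaOH) = 0.0123 × 0.233 = 2.87 × 10^-3 mol
From the 1:2 ratio, n(H2C2O4) in the aliquot = 1/2 × 2.87 × 10^-3 = 1.43 × 10^-3 mol
[H2C2O4]_dilute = 1.43 × 10^-3 / 0.0500 = 0.0287 mol/L
Dilution factor = 200.0 / 24.8 = 8.065
[H2C2O4]_stock = 0.0287 × 8.065 = 0.231 mol/L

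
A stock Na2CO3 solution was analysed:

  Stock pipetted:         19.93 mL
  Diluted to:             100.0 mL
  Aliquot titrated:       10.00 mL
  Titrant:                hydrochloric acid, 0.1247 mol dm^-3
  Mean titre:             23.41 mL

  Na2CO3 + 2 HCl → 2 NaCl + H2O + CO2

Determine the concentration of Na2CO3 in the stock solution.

n(HCl) = 0.02341 × 0.1247 = 2.919 × 10^-3 mol
From the 1:2 ratio, n(Na2CO3) in the aliquot = 1/2 × 2.919 × 10^-3 = 1.460 × 10^-3 mol
[Na2CO3]_dilute = 1.460 × 10^-3 / 0.01000 = 0.1460 mol/L
Dilution factor = 100.0 / 19.93 = 5.018
[Na2CO3]_stock = 0.1460 × 5.018 = 0.7324 mol/L

0.7324 mol/L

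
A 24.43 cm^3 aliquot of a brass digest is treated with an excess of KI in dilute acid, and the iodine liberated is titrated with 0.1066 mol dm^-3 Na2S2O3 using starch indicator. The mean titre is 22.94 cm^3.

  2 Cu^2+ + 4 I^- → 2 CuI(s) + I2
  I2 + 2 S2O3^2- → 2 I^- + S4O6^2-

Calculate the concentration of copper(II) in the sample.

n(S2O3^2-) = 0.02294 × 0.1066 = 2.445 × 10^-3 mol
n(I2) = n(S2O3^2-)/2 = 1.223 × 10^-3 mol
From the 2:1 ratio, n(Cu2+) in the aliquot = 2/1 × 1.223 × 10^-3 = 2.445 × 10^-3 mol
[Cu2+] = 2.445 × 10^-3 / 0.02443 = 0.1001 mol/L

0.1001 mol/L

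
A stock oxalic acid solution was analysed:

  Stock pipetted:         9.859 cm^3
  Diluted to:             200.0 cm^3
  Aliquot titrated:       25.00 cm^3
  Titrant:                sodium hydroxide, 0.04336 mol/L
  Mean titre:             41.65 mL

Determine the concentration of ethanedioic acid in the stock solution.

H2C2O4 + 2 NaOH → Na2C2O4 + 2 H2O
n(NaOH) = 0.04165 × 0.04336 = 1.806 × 10^-3 mol
From the 1:2 ratio, n(H2C2O4) in the aliquot = 1/2 × 1.806 × 10^-3 = 9.030 × 10^-4 mol
[H2C2O4]_dilute = 9.030 × 10^-4 / 0.02500 = 0.03612 mol/L
Dilution factor = 200.0 / 9.859 = 20.29
[H2C2O4]_stock = 0.03612 × 20.29 = 0.7327 mol/L

0.7327 mol/L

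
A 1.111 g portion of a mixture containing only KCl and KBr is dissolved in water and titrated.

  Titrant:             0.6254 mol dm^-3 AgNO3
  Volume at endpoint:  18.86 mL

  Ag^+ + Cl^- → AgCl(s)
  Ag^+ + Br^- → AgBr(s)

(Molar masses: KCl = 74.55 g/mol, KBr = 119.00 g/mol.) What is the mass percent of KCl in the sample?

n(AgNO3) = 0.01886 × 0.6254 = 0.01180 mol
Let x = n(KCl), y = n(KBr).
Titrant: 1x + 1y = 0.01180;  mass: 74.55x + 119.00y = 1.111
Solving, x = 6.583 × 10^-3 mol, y = 5.212 × 10^-3 mol
mass of KCl = 6.583 × 10^-3 × 74.55 = 0.4908 g
% KCl = 0.4908 / 1.111 × 100 = 44.17 %

44.17 %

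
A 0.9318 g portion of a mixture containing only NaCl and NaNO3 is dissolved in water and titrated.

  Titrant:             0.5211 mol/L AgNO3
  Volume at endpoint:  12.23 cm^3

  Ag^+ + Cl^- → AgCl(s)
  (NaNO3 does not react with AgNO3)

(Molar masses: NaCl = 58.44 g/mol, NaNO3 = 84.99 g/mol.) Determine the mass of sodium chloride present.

0.3724 g

n(AgNO3) = 0.01223 × 0.5211 = 6.373 × 10^-3 mol
Let x = n(NaCl), y = n(NaNO3).
Titrant: 1x = 6.373 × 10^-3;  mass: 58.44x + 84.99y = 0.9318
Solving, x = 6.373 × 10^-3 mol, y = 6.581 × 10^-3 mol
mass of NaCl = 6.373 × 10^-3 × 58.44 = 0.3724 g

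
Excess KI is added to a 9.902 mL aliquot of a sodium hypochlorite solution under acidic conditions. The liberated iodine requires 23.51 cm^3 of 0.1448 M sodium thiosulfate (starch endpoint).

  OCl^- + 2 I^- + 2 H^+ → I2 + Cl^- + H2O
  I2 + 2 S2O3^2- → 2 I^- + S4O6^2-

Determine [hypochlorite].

0.1719 M

n(S2O3^2-) = 0.02351 × 0.1448 = 3.404 × 10^-3 mol
n(I2) = n(S2O3^2-)/2 = 1.702 × 10^-3 mol
n(OCl^-) in the aliquot = 1.702 × 10^-3 mol (1:1 ratio)
[OCl^-] = 1.702 × 10^-3 / 0.009902 = 0.1719 mol/L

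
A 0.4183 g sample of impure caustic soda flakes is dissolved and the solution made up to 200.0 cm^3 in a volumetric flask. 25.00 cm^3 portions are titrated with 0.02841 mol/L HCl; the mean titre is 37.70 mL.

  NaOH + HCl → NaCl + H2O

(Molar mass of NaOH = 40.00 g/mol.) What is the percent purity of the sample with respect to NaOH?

81.94 %

n(HCl) per titration = 0.03770 × 0.02841 = 1.071 × 10^-3 mol
n(NaOH) in each aliquot = 1.071 × 10^-3 mol (1:1 ratio)
n(NaOH) in the whole flask = 1.071 × 10^-3 × 200.0/25.00 = 8.568 × 10^-3 mol
mass of NaOH = 8.568 × 10^-3 × 40.00 = 0.3427 g
% NaOH = 0.3427 / 0.4183 × 100 = 81.94 %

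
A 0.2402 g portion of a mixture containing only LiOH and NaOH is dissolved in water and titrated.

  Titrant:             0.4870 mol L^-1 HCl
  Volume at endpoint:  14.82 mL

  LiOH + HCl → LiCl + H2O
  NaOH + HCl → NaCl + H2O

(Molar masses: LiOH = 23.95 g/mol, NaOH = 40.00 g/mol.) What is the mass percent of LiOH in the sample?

30.13 %

n(HCl) = 0.01482 × 0.4870 = 7.217 × 10^-3 mol
Let x = n(LiOH), y = n(NaOH).
Titrant: 1x + 1y = 7.217 × 10^-3;  mass: 23.95x + 40.00y = 0.2402
Solving, x = 3.021 × 10^-3 mol, y = 4.196 × 10^-3 mol
mass of LiOH = 3.021 × 10^-3 × 23.95 = 0.07236 g
% LiOH = 0.07236 / 0.2402 × 100 = 30.13 %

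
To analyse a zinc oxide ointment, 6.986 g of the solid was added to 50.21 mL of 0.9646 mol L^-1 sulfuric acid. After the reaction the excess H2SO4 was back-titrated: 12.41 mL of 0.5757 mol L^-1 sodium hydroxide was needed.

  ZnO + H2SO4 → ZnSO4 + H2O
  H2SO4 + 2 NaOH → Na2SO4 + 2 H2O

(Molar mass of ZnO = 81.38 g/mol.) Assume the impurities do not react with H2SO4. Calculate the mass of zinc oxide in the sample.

3.651 g

n(H2SO4) added = 0.05021 × 0.9646 = 0.04843 mol
n(NaOH) used in back-titration = 0.01241 × 0.5757 = 7.144 × 10^-3 mol
From the 1:2 ratio, n(H2SO4) left over = 1/2 × 7.144 × 10^-3 = 3.572 × 10^-3 mol
n(H2SO4) consumed by analyte = 0.04843 − 3.572 × 10^-3 = 0.04486 mol
n(ZnO) = 0.04486 mol (1:1 ratio)
mass of ZnO = 0.04486 × 81.38 = 3.651 g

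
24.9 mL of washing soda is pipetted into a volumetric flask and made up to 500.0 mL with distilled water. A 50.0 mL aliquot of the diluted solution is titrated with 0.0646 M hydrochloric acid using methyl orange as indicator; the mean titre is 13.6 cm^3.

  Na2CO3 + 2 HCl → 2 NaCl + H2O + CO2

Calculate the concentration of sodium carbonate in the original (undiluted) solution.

0.176 M

n(HCl) = 0.0136 × 0.0646 = 8.79 × 10^-4 mol
From the 1:2 ratio, n(Na2CO3) in the aliquot = 1/2 × 8.79 × 10^-4 = 4.39 × 10^-4 mol
[Na2CO3]_dilute = 4.39 × 10^-4 / 0.0500 = 0.00879 mol/L
Dilution factor = 500.0 / 24.9 = 20.08
[Na2CO3]_stock = 0.00879 × 20.08 = 0.176 mol/L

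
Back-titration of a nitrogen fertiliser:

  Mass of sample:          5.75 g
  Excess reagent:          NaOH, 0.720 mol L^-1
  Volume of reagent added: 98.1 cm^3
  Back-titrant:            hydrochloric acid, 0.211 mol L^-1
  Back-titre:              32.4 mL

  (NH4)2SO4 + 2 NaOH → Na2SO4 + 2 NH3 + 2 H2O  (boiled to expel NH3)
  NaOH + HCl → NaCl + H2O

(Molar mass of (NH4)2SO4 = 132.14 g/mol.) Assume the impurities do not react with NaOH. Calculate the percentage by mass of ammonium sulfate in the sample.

73.3 %

n(NaOH) added = 0.0981 × 0.720 = 0.0706 mol
n(HCl) used in back-titration = 0.0324 × 0.211 = 6.84 × 10^-3 mol
n(NaOH) left over = 6.84 × 10^-3 mol (1:1 ratio)
n(NaOH) consumed by analyte = 0.0706 − 6.84 × 10^-3 = 0.0638 mol
From the 1:2 ratio, n((NH4)2SO4) = 1/2 × 0.0638 = 0.0319 mol
mass of (NH4)2SO4 = 0.0319 × 132.14 = 4.21 g
% (NH4)2SO4 = 4.21 / 5.75 × 100 = 73.3 %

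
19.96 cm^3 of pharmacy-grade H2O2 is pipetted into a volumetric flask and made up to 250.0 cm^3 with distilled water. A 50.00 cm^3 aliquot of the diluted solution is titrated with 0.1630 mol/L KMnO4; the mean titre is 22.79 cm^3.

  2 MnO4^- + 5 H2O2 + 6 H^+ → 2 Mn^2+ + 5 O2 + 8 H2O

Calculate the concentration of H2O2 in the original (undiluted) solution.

n(KMnO4) = 0.02279 × 0.1630 = 3.715 × 10^-3 mol
From the 5:2 ratio, n(H2O2) in the aliquot = 5/2 × 3.715 × 10^-3 = 9.287 × 10^-3 mol
[H2O2]_dilute = 9.287 × 10^-3 / 0.05000 = 0.1857 mol/L
Dilution factor = 250.0 / 19.96 = 12.53
[H2O2]_stock = 0.1857 × 12.53 = 2.326 mol/L

2.326 mol/L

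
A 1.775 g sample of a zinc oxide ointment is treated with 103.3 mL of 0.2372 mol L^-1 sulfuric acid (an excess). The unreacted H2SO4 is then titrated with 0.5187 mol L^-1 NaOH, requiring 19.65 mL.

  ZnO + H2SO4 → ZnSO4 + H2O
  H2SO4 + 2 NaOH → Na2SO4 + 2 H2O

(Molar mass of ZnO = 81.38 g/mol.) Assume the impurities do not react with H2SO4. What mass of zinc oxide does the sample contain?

1.579 g

n(H2SO4) added = 0.1033 × 0.2372 = 0.02450 mol
n(NaOH) used in back-titration = 0.01965 × 0.5187 = 0.01019 mol
From the 1:2 ratio, n(H2SO4) left over = 1/2 × 0.01019 = 5.096 × 10^-3 mol
n(H2SO4) consumed by analyte = 0.02450 − 5.096 × 10^-3 = 0.01941 mol
n(ZnO) = 0.01941 mol (1:1 ratio)
mass of ZnO = 0.01941 × 81.38 = 1.579 g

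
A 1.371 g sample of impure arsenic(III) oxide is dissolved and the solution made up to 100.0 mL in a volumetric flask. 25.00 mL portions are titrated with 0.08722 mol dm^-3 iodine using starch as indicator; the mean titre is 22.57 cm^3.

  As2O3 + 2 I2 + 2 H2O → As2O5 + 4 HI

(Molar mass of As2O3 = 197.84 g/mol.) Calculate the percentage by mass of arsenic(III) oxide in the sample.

n(I2) per titration = 0.02257 × 0.08722 = 1.969 × 10^-3 mol
From the 1:2 ratio, n(As2O3) in each aliquot = 1/2 × 1.969 × 10^-3 = 9.843 × 10^-4 mol
n(As2O3) in the whole flask = 9.843 × 10^-4 × 100.0/25.00 = 3.937 × 10^-3 mol
mass of As2O3 = 3.937 × 10^-3 × 197.84 = 0.7789 g
% As2O3 = 0.7789 / 1.371 × 100 = 56.81 %

56.81 %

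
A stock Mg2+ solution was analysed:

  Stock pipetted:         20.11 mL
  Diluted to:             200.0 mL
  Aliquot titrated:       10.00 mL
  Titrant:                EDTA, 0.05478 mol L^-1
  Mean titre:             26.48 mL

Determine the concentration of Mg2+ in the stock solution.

1.443 mol/L

Mg^2+ + EDTA^4- → [Mg(EDTA)]^2-
n(EDTA) = 0.02648 × 0.05478 = 1.451 × 10^-3 mol
n(Mg2+) in the aliquot = 1.451 × 10^-3 mol (1:1 ratio)
[Mg2+]_dilute = 1.451 × 10^-3 / 0.01000 = 0.1451 mol/L
Dilution factor = 200.0 / 20.11 = 9.945
[Mg2+]_stock = 0.1451 × 9.945 = 1.443 mol/L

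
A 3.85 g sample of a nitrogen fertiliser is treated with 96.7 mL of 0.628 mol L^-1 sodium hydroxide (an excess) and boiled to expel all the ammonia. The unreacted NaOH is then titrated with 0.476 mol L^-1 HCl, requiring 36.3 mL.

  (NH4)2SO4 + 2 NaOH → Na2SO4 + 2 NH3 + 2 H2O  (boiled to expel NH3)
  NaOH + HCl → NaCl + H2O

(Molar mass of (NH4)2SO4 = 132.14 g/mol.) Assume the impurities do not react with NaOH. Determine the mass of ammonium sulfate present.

2.87 g

n(NaOH) added = 0.0967 × 0.628 = 0.0607 mol
n(HCl) used in back-titration = 0.0363 × 0.476 = 0.0173 mol
n(NaOH) left over = 0.0173 mol (1:1 ratio)
n(NaOH) consumed by analyte = 0.0607 − 0.0173 = 0.0434 mol
From the 1:2 ratio, n((NH4)2SO4) = 1/2 × 0.0434 = 0.0217 mol
mass of (NH4)2SO4 = 0.0217 × 132.14 = 2.87 g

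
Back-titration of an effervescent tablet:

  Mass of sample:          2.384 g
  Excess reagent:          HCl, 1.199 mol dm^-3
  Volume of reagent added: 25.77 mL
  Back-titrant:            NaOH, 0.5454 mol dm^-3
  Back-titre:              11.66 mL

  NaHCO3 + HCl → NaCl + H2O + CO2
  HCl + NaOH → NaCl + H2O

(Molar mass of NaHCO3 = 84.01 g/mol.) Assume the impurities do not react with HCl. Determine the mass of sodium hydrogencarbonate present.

n(HCl) added = 0.02577 × 1.199 = 0.03090 mol
n(NaOH) used in back-titration = 0.01166 × 0.5454 = 6.359 × 10^-3 mol
n(HCl) left over = 6.359 × 10^-3 mol (1:1 ratio)
n(HCl) consumed by analyte = 0.03090 − 6.359 × 10^-3 = 0.02454 mol
n(NaHCO3) = 0.02454 mol (1:1 ratio)
mass of NaHCO3 = 0.02454 × 84.01 = 2.062 g

2.062 g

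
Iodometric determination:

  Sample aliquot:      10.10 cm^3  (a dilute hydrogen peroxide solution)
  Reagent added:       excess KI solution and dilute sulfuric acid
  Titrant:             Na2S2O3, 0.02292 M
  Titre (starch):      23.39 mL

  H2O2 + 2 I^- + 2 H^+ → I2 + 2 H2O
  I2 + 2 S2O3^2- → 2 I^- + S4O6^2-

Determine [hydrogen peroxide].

n(S2O3^2-) = 0.02339 × 0.02292 = 5.361 × 10^-4 mol
n(I2) = n(S2O3^2-)/2 = 2.680 × 10^-4 mol
n(H2O2) in the aliquot = 2.680 × 10^-4 mol (1:1 ratio)
[H2O2] = 2.680 × 10^-4 / 0.01010 = 0.02654 mol/L

0.02654 M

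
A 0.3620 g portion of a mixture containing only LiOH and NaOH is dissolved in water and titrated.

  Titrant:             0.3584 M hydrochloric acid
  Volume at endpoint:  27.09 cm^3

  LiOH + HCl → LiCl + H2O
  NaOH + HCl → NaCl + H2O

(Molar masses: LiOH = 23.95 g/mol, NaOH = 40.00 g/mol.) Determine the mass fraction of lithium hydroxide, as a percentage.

10.87 %

n(HCl) = 0.02709 × 0.3584 = 9.709 × 10^-3 mol
Let x = n(LiOH), y = n(NaOH).
Titrant: 1x + 1y = 9.709 × 10^-3;  mass: 23.95x + 40.00y = 0.3620
Solving, x = 1.643 × 10^-3 mol, y = 8.067 × 10^-3 mol
mass of LiOH = 1.643 × 10^-3 × 23.95 = 0.03934 g
% LiOH = 0.03934 / 0.3620 × 100 = 10.87 %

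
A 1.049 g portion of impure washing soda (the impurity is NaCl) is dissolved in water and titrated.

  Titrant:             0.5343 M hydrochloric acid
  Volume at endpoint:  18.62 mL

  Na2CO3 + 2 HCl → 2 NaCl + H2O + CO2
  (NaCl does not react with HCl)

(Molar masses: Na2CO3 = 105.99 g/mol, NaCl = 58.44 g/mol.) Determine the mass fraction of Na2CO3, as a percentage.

n(HCl) = 0.01862 × 0.5343 = 9.949 × 10^-3 mol
Let x = n(Na2CO3), y = n(NaCl).
Titrant: 2x = 9.949 × 10^-3;  mass: 105.99x + 58.44y = 1.049
Solving, x = 4.974 × 10^-3 mol, y = 8.928 × 10^-3 mol
mass of Na2CO3 = 4.974 × 10^-3 × 105.99 = 0.5272 g
% Na2CO3 = 0.5272 / 1.049 × 100 = 50.26 %

50.26 %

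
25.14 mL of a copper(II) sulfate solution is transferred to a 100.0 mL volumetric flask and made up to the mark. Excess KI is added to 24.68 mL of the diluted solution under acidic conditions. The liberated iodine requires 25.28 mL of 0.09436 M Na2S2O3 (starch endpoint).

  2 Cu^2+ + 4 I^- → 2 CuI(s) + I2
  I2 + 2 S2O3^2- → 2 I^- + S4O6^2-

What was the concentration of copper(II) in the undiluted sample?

n(S2O3^2-) = 0.02528 × 0.09436 = 2.385 × 10^-3 mol
n(I2) = n(S2O3^2-)/2 = 1.193 × 10^-3 mol
From the 2:1 ratio, n(Cu2+) in the aliquot = 2/1 × 1.193 × 10^-3 = 2.385 × 10^-3 mol
[Cu2+]_dilute = 2.385 × 10^-3 / 0.02468 = 0.09665 mol/L
[Cu2+]_original = 0.09665 × 100.0/25.14 = 0.3845 mol/L

0.3845 M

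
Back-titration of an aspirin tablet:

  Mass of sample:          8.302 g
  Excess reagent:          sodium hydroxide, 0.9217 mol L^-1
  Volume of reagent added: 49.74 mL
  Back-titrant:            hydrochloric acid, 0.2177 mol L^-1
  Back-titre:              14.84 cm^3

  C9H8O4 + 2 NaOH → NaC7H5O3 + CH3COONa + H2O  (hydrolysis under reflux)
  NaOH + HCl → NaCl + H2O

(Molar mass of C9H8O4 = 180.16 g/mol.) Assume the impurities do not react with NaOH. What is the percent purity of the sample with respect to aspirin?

n(NaOH) added = 0.04974 × 0.9217 = 0.04585 mol
n(HCl) used in back-titration = 0.01484 × 0.2177 = 3.231 × 10^-3 mol
n(NaOH) left over = 3.231 × 10^-3 mol (1:1 ratio)
n(NaOH) consumed by analyte = 0.04585 − 3.231 × 10^-3 = 0.04261 mol
From the 1:2 ratio, n(C9H8O4) = 1/2 × 0.04261 = 0.02131 mol
mass of C9H8O4 = 0.02131 × 180.16 = 3.839 g
% C9H8O4 = 3.839 / 8.302 × 100 = 46.24 %

46.24 %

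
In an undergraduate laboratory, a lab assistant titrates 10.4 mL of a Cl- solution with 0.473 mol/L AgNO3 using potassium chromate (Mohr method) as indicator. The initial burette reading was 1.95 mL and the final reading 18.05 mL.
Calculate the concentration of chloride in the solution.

Ag^+ + Cl^- → AgCl(s)
n(AgNO3) = 0.0161 L × 0.473 mol/L = 7.62 × 10^-3 mol
n(Cl-) = 7.62 × 10^-3 mol (1:1 mole ratio)
[Cl-] = 7.62 × 10^-3 mol / 0.0104 L = 0.732 mol/L

0.732 mol/L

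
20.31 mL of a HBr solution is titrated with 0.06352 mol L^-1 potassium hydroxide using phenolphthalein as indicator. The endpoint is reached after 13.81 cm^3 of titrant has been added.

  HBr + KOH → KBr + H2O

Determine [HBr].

0.04319 mol/L

n(KOH) = 0.01381 L × 0.06352 mol/L = 8.772 × 10^-4 mol
n(HBr) = 8.772 × 10^-4 mol (1:1 mole ratio)
[HBr] = 8.772 × 10^-4 mol / 0.02031 L = 0.04319 mol/L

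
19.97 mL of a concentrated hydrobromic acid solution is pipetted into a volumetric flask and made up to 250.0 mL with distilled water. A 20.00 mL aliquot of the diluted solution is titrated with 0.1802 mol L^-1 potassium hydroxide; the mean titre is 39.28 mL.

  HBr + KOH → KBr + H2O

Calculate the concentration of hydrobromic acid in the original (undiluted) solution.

4.431 mol/L

n(KOH) = 0.03928 × 0.1802 = 7.078 × 10^-3 mol
n(HBr) in the aliquot = 7.078 × 10^-3 mol (1:1 ratio)
[HBr]_dilute = 7.078 × 10^-3 / 0.02000 = 0.3539 mol/L
Dilution factor = 250.0 / 19.97 = 12.52
[HBr]_stock = 0.3539 × 12.52 = 4.431 mol/L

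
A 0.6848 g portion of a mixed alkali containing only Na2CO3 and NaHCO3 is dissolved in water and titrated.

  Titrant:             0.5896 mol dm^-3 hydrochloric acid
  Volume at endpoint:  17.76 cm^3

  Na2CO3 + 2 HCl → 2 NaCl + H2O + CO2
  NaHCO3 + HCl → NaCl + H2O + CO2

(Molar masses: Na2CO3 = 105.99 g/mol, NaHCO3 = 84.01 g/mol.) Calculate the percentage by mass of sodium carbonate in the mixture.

48.63 %

n(HCl) = 0.01776 × 0.5896 = 0.01047 mol
Let x = n(Na2CO3), y = n(NaHCO3).
Titrant: 2x + 1y = 0.01047;  mass: 105.99x + 84.01y = 0.6848
Solving, x = 3.142 × 10^-3 mol, y = 4.187 × 10^-3 mol
mass of Na2CO3 = 3.142 × 10^-3 × 105.99 = 0.3330 g
% Na2CO3 = 0.3330 / 0.6848 × 100 = 48.63 %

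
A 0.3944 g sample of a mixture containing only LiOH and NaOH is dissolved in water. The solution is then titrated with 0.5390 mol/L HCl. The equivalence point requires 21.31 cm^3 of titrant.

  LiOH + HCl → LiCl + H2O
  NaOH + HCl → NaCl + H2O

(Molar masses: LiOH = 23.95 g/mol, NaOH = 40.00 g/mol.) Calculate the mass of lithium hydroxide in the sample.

0.09706 g

n(HCl) = 0.02131 × 0.5390 = 0.01149 mol
Let x = n(LiOH), y = n(NaOH).
Titrant: 1x + 1y = 0.01149;  mass: 23.95x + 40.00y = 0.3944
Solving, x = 4.053 × 10^-3 mol, y = 7.434 × 10^-3 mol
mass of LiOH = 4.053 × 10^-3 × 23.95 = 0.09706 g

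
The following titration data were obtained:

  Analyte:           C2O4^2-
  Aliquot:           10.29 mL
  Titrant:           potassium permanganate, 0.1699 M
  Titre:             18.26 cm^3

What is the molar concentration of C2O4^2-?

2 MnO4^- + 5 C2O4^2- + 16 H^+ → 2 Mn^2+ + 10 CO2 + 8 H2O
n(KMnO4) = 0.01826 L × 0.1699 mol/L = 3.102 × 10^-3 mol
From the 5:2 mole ratio, n(C2O4^2-) = 5/2 × 3.102 × 10^-3 = 7.756 × 10^-3 mol
[C2O4^2-] = 7.756 × 10^-3 mol / 0.01029 L = 0.7537 mol/L

0.7537 M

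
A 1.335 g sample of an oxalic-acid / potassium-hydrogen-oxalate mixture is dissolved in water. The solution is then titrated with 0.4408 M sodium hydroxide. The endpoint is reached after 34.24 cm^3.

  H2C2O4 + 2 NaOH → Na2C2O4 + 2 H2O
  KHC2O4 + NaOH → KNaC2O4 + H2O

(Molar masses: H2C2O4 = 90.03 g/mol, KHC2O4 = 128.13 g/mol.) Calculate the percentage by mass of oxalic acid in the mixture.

n(NaOH) = 0.03424 × 0.4408 = 0.01509 mol
Let x = n(H2C2O4), y = n(KHC2O4).
Titrant: 2x + 1y = 0.01509;  mass: 90.03x + 128.13y = 1.335
Solving, x = 3.603 × 10^-3 mol, y = 7.888 × 10^-3 mol
mass of H2C2O4 = 3.603 × 10^-3 × 90.03 = 0.3243 g
% H2C2O4 = 0.3243 / 1.335 × 100 = 24.30 %

24.30 %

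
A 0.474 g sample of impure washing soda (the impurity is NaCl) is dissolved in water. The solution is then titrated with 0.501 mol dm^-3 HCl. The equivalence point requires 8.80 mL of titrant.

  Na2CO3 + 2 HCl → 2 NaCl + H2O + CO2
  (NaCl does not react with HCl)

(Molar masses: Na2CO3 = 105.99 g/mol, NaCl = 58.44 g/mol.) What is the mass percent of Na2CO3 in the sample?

49.3 %

n(HCl) = 0.00880 × 0.501 = 4.41 × 10^-3 mol
Let x = n(Na2CO3), y = n(NaCl).
Titrant: 2x = 4.41 × 10^-3;  mass: 105.99x + 58.44y = 0.474
Solving, x = 2.20 × 10^-3 mol, y = 4.11 × 10^-3 mol
mass of Na2CO3 = 2.20 × 10^-3 × 105.99 = 0.234 g
% Na2CO3 = 0.234 / 0.474 × 100 = 49.3 %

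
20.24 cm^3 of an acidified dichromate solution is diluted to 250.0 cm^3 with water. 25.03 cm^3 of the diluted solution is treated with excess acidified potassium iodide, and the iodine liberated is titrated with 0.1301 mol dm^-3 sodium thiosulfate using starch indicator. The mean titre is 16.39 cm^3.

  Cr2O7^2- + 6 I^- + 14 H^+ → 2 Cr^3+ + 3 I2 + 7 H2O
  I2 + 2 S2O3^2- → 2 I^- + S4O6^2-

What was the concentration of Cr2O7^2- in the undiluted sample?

0.1754 mol/L

n(S2O3^2-) = 0.01639 × 0.1301 = 2.132 × 10^-3 mol
n(I2) = n(S2O3^2-)/2 = 1.066 × 10^-3 mol
From the 1:3 ratio, n(Cr2O7^2-) in the aliquot = 1/3 × 1.066 × 10^-3 = 3.554 × 10^-4 mol
[Cr2O7^2-]_dilute = 3.554 × 10^-4 / 0.02503 = 0.01420 mol/L
[Cr2O7^2-]_original = 0.01420 × 250.0/20.24 = 0.1754 mol/L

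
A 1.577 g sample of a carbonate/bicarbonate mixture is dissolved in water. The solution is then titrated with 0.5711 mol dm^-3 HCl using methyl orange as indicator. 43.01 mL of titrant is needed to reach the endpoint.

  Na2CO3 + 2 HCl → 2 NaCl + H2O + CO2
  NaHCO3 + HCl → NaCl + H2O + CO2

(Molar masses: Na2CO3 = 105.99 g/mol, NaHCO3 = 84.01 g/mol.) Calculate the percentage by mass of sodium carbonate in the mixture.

52.72 %

n(HCl) = 0.04301 × 0.5711 = 0.02456 mol
Let x = n(Na2CO3), y = n(NaHCO3).
Titrant: 2x + 1y = 0.02456;  mass: 105.99x + 84.01y = 1.577
Solving, x = 7.844 × 10^-3 mol, y = 8.876 × 10^-3 mol
mass of Na2CO3 = 7.844 × 10^-3 × 105.99 = 0.8313 g
% Na2CO3 = 0.8313 / 1.577 × 100 = 52.72 %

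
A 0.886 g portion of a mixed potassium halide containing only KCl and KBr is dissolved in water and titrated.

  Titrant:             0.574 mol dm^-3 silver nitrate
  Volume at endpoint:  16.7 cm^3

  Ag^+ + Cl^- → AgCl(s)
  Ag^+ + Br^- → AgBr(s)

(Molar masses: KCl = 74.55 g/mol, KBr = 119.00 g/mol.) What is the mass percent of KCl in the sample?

48.2 %

n(AgNO3) = 0.0167 × 0.574 = 9.59 × 10^-3 mol
Let x = n(KCl), y = n(KBr).
Titrant: 1x + 1y = 9.59 × 10^-3;  mass: 74.55x + 119.00y = 0.886
Solving, x = 5.73 × 10^-3 mol, y = 3.86 × 10^-3 mol
mass of KCl = 5.73 × 10^-3 × 74.55 = 0.427 g
% KCl = 0.427 / 0.886 × 100 = 48.2 %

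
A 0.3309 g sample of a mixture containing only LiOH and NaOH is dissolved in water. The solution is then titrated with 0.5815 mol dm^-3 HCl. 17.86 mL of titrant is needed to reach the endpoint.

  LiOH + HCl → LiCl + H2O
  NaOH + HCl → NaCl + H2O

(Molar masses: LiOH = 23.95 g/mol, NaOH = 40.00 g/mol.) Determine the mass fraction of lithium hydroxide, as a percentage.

38.12 %

n(HCl) = 0.01786 × 0.5815 = 0.01039 mol
Let x = n(LiOH), y = n(NaOH).
Titrant: 1x + 1y = 0.01039;  mass: 23.95x + 40.00y = 0.3309
Solving, x = 5.266 × 10^-3 mol, y = 5.119 × 10^-3 mol
mass of LiOH = 5.266 × 10^-3 × 23.95 = 0.1261 g
% LiOH = 0.1261 / 0.3309 × 100 = 38.12 %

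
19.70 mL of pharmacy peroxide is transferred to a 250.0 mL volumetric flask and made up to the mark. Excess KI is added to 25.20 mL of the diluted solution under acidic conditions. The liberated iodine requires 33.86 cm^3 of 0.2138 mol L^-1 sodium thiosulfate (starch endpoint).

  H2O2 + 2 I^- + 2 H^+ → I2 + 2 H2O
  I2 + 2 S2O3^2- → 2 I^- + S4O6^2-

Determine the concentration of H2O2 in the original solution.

n(S2O3^2-) = 0.03386 × 0.2138 = 7.239 × 10^-3 mol
n(I2) = n(S2O3^2-)/2 = 3.620 × 10^-3 mol
n(H2O2) in the aliquot = 3.620 × 10^-3 mol (1:1 ratio)
[H2O2]_dilute = 3.620 × 10^-3 / 0.02520 = 0.1436 mol/L
[H2O2]_original = 0.1436 × 250.0/19.70 = 1.823 mol/L

1.823 mol/L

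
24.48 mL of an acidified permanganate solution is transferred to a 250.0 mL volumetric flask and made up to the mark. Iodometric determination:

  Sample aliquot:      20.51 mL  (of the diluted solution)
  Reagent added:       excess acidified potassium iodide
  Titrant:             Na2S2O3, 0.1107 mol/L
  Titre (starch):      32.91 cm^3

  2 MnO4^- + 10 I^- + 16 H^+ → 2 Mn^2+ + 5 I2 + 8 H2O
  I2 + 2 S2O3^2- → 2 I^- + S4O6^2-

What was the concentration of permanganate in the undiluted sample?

0.3628 mol/L

n(S2O3^2-) = 0.03291 × 0.1107 = 3.643 × 10^-3 mol
n(I2) = n(S2O3^2-)/2 = 1.822 × 10^-3 mol
From the 2:5 ratio, n(MnO4^-) in the aliquot = 2/5 × 1.822 × 10^-3 = 7.286 × 10^-4 mol
[MnO4^-]_dilute = 7.286 × 10^-4 / 0.02051 = 0.03553 mol/L
[MnO4^-]_original = 0.03553 × 250.0/24.48 = 0.3628 mol/L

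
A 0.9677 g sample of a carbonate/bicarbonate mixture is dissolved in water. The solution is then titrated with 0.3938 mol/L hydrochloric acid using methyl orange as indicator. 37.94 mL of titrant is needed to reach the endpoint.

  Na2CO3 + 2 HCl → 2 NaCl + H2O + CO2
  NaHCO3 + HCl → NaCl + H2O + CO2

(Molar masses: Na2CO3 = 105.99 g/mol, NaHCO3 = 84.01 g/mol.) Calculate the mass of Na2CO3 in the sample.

0.4912 g

n(HCl) = 0.03794 × 0.3938 = 0.01494 mol
Let x = n(Na2CO3), y = n(NaHCO3).
Titrant: 2x + 1y = 0.01494;  mass: 105.99x + 84.01y = 0.9677
Solving, x = 4.634 × 10^-3 mol, y = 5.672 × 10^-3 mol
mass of Na2CO3 = 4.634 × 10^-3 × 105.99 = 0.4912 g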